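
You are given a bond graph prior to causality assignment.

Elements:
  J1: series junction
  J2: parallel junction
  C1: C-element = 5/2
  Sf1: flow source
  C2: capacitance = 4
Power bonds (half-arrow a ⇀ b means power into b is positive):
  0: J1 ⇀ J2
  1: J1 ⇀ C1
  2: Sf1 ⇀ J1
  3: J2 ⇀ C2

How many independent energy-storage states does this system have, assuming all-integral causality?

bond 2 →Sf1  (Sf1 fixes flow; stroke at Sf1)
bond 0 →J1  (J1 flow already set via bond 2)
bond 1 →J1  (J1: bond 2 brought flow, rest push out)
bond 3 →J2  (closing 0-jn rule on J2)

2  (C1, C2 all integral)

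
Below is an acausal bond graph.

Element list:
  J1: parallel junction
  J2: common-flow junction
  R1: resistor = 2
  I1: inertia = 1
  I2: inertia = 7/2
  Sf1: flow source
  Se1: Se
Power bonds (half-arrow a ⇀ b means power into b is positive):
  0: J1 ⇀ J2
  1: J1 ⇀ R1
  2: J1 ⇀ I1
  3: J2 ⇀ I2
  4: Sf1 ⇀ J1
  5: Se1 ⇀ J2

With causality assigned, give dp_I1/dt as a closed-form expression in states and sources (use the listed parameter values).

dp_I1/dt = 2*F_Sf1 - 2*p_I1 - 4*p_I2/7

#4 stroke→Sf1  (Sf1: flow source, stroke at near end)
#5 stroke→J2  (Se1 fixes effort; stroke away)
#2 stroke→I1  (I1 integral (f out))
#3 stroke→I2  (I2 outputs flow p/I2)
#0 stroke→J2  (J2: bond 3 brought flow, rest push out)
#1 stroke→J1  (J1: last free bond brings effort in)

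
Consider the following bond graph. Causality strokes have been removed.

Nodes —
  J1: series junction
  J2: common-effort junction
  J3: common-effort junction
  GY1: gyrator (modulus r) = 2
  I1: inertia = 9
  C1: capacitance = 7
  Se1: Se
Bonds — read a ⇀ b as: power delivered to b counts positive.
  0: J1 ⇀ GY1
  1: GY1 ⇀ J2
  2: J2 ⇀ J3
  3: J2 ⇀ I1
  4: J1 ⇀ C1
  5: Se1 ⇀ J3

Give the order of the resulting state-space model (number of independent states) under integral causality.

2  (C1, I1 all integral)

β5 stroke at J3  (Se1 (Se) sets effort on bond)
β2 stroke at J2  (common-e at J3 fixed by 5)
β1 stroke at GY1  (J2: bond 2 brought effort, rest push out)
β3 stroke at I1  (J2: bond 2 brought effort, rest push out)
β0 stroke at GY1  (GY1 both-in/both-out from 1)
β4 stroke at J1  (J1: bond 0 brought flow, rest push out)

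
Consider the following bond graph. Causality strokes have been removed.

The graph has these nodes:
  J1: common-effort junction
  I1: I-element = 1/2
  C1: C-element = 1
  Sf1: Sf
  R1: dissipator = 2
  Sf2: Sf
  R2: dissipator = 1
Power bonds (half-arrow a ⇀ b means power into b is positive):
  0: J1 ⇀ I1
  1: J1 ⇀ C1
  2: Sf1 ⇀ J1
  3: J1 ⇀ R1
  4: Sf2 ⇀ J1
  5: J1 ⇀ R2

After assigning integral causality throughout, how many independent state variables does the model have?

2  (C1, I1 all integral)

#2 stroke→Sf1  (Sf1 (Sf) sets flow on bond)
#4 stroke→Sf2  (Sf2 (Sf) sets flow on bond)
#0 stroke→I1  (I1 outputs flow p/I1)
#1 stroke→J1  (C1: C, integral causality)
#3 stroke→R1  (common-e at J1 fixed by 1)
#5 stroke→R2  (common-e at J1 fixed by 1)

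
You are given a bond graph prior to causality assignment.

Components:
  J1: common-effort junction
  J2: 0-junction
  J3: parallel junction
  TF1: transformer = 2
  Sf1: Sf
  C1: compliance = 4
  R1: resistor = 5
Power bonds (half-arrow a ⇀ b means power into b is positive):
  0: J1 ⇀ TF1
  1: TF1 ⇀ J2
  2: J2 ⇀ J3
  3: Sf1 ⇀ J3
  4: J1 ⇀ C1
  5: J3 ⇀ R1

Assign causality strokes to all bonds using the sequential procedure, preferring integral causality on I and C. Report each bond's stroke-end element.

β0 |TF1
β1 |J2
β2 |J3
β3 |Sf1
β4 |J1
β5 |R1

b3 stroke at Sf1  (source Sf1 imposes f)
b4 stroke at J1  (prefer integral on C1)
b0 stroke at TF1  (J1 effort already set via bond 4)
b1 stroke at J2  (TF1 one-in-one-out from 0)
b2 stroke at J3  (J2: bond 1 brought effort, rest push out)
b5 stroke at R1  (J3: bond 2 brought effort, rest push out)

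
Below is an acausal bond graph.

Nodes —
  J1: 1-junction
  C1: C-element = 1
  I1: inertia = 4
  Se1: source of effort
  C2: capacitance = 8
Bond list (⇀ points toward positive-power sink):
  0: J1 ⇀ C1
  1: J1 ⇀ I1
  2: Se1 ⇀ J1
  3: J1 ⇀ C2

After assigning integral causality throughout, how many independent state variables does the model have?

b2 |J1  (source Se1 imposes e)
b0 |J1  (C1 integral (e out))
b1 |I1  (I1 integral (f out))
b3 |J1  (J1 flow already set via bond 1)

3  (C1, C2, I1 all integral)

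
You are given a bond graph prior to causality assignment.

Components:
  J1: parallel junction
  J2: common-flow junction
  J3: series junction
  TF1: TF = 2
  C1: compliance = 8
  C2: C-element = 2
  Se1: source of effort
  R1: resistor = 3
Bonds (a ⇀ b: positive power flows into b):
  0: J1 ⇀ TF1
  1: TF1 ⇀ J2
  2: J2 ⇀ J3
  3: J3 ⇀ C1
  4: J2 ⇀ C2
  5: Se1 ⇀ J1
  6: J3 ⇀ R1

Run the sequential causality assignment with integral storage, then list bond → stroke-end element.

bond 0 stroke at TF1
bond 1 stroke at J2
bond 2 stroke at J3
bond 3 stroke at J3
bond 4 stroke at J2
bond 5 stroke at J1
bond 6 stroke at R1

bond 5 |J1  (Se1 fixes effort; stroke away)
bond 0 |TF1  (0-jn J1 has e-setter on 5)
bond 1 |J2  (TF1: transformer flips bond 0)
bond 3 |J3  (C1 outputs effort q/C1)
bond 4 |J2  (C2 integral (e out))
bond 2 |J3  (only one flow-in slot at J2)
bond 6 |R1  (only one flow-in slot at J3)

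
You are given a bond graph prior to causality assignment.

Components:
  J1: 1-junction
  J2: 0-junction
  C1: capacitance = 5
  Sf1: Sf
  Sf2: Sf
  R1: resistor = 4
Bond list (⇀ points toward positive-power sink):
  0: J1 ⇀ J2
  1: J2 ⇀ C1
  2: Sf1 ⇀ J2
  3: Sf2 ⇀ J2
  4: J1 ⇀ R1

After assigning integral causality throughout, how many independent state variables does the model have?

1  (C1 all integral)

β2 stroke→Sf1  (Sf1 fixes flow; stroke at Sf1)
β3 stroke→Sf2  (Sf2 (Sf) sets flow on bond)
β1 stroke→J2  (prefer integral on C1)
β0 stroke→J1  (J2: bond 1 brought effort, rest push out)
β4 stroke→R1  (J1 needs exactly one f-in)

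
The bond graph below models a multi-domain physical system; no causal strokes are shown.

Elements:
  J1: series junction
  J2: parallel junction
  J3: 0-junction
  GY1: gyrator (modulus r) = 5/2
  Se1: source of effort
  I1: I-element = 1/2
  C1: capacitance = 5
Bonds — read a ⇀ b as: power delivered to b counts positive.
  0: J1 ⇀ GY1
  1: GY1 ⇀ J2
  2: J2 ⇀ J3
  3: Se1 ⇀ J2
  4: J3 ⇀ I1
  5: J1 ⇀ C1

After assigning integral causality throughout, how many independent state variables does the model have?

2  (C1, I1 all integral)

b3 stroke→J2  (source Se1 imposes e)
b1 stroke→GY1  (J2 effort already set via bond 3)
b2 stroke→J3  (common-e at J2 fixed by 3)
b4 stroke→I1  (0-jn J3 has e-setter on 2)
b0 stroke→GY1  (GY1 both-in/both-out from 1)
b5 stroke→J1  (J1 flow already set via bond 0)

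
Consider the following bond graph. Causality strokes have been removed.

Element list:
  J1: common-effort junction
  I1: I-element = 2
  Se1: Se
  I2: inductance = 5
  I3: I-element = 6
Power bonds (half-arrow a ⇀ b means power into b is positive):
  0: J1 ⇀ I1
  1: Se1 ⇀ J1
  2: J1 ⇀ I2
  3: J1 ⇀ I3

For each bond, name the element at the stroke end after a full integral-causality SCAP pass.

b0 →I1
b1 →J1
b2 →I2
b3 →I3

b1 →J1  (Se1: effort source, stroke at far end)
b0 →I1  (common-e at J1 fixed by 1)
b2 →I2  (0-jn J1 has e-setter on 1)
b3 →I3  (0-jn J1 has e-setter on 1)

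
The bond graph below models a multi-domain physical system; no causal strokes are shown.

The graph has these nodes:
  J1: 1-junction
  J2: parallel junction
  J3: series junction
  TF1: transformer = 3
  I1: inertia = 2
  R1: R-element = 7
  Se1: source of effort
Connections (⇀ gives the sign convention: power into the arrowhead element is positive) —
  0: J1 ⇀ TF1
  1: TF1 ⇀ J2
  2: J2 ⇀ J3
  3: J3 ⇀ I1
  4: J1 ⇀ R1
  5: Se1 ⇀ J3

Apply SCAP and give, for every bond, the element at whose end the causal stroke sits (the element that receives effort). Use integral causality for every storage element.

#0 stroke at TF1
#1 stroke at J2
#2 stroke at J3
#3 stroke at I1
#4 stroke at J1
#5 stroke at J3

#5 →J3  (source Se1 imposes e)
#3 →I1  (prefer integral on I1)
#2 →J3  (common-f at J3 fixed by 3)
#1 →J2  (only one effort-in slot at J2)
#0 →TF1  (TF TF1: opposite of bond 1)
#4 →J1  (common-f at J1 fixed by 0)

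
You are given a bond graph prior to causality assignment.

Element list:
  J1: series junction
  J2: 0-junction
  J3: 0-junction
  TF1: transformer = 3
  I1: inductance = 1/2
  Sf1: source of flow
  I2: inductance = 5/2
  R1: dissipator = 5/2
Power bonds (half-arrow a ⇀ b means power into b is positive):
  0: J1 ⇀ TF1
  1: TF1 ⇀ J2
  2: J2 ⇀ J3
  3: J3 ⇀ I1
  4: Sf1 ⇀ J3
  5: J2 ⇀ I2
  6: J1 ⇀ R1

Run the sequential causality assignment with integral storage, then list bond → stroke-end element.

#4 →Sf1  (Sf1 (Sf) sets flow on bond)
#3 →I1  (prefer integral on I1)
#2 →J3  (only one effort-in slot at J3)
#5 →I2  (I2 outputs flow p/I2)
#1 →J2  (closing 0-jn rule on J2)
#0 →TF1  (through TF1, causality passes straight; one stroke at TF1)
#6 →J1  (common-f at J1 fixed by 0)

bond 0 |TF1
bond 1 |J2
bond 2 |J3
bond 3 |I1
bond 4 |Sf1
bond 5 |I2
bond 6 |J1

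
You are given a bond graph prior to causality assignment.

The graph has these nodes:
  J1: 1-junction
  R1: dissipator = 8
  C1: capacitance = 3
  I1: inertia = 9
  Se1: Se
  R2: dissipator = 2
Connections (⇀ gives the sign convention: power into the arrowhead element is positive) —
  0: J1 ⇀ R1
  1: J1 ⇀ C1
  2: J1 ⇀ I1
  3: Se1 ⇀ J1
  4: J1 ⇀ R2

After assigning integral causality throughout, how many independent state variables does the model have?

#3 stroke→J1  (Se1 fixes effort; stroke away)
#1 stroke→J1  (C1 outputs effort q/C1)
#2 stroke→I1  (I1 outputs flow p/I1)
#0 stroke→J1  (1-jn J1 has f-setter on 2)
#4 stroke→J1  (J1: bond 2 brought flow, rest push out)

2  (C1, I1 all integral)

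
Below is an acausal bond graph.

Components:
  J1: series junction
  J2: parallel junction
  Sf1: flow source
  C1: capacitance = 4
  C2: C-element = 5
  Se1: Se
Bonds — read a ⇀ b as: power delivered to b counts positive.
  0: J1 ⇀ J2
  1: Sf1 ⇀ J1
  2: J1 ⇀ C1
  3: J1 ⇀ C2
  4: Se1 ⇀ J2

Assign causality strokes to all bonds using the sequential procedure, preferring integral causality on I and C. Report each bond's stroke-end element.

#0 stroke at J1
#1 stroke at Sf1
#2 stroke at J1
#3 stroke at J1
#4 stroke at J2

#1 stroke at Sf1  (Sf1 (Sf) sets flow on bond)
#4 stroke at J2  (Se1 (Se) sets effort on bond)
#0 stroke at J1  (common-f at J1 fixed by 1)
#2 stroke at J1  (1-jn J1 has f-setter on 1)
#3 stroke at J1  (J1: bond 1 brought flow, rest push out)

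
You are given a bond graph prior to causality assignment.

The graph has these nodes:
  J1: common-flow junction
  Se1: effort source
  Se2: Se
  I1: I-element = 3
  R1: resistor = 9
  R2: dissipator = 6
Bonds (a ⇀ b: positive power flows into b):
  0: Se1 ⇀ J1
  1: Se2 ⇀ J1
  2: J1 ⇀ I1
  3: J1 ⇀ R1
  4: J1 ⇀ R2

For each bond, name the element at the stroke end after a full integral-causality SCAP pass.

b0 stroke→J1  (Se1: effort source, stroke at far end)
b1 stroke→J1  (source Se2 imposes e)
b2 stroke→I1  (prefer integral on I1)
b3 stroke→J1  (J1: bond 2 brought flow, rest push out)
b4 stroke→J1  (common-f at J1 fixed by 2)

β0 |J1
β1 |J1
β2 |I1
β3 |J1
β4 |J1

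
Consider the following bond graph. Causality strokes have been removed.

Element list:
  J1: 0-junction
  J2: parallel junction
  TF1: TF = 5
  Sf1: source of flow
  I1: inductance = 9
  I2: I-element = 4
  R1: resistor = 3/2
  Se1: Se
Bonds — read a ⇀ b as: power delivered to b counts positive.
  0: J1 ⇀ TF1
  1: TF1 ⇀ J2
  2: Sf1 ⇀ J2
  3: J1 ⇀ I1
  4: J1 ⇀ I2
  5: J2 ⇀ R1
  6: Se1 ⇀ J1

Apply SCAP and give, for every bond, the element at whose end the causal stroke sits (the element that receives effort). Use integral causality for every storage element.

b0 stroke at TF1
b1 stroke at J2
b2 stroke at Sf1
b3 stroke at I1
b4 stroke at I2
b5 stroke at R1
b6 stroke at J1

#2 stroke at Sf1  (Sf1 fixes flow; stroke at Sf1)
#6 stroke at J1  (Se1 (Se) sets effort on bond)
#0 stroke at TF1  (common-e at J1 fixed by 6)
#3 stroke at I1  (J1 effort already set via bond 6)
#4 stroke at I2  (J1: bond 6 brought effort, rest push out)
#1 stroke at J2  (TF1: transformer flips bond 0)
#5 stroke at R1  (J2 effort already set via bond 1)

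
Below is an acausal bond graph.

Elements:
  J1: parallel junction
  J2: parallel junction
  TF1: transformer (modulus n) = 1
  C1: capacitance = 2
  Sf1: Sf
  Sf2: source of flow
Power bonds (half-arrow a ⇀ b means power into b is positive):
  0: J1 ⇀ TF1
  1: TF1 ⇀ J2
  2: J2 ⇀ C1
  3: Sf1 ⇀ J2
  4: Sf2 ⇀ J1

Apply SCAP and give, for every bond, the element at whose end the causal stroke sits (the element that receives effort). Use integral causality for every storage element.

bond 3 stroke at Sf1  (Sf1: flow source, stroke at near end)
bond 4 stroke at Sf2  (Sf2 (Sf) sets flow on bond)
bond 0 stroke at J1  (J1 needs exactly one e-in)
bond 1 stroke at TF1  (TF1: transformer flips bond 0)
bond 2 stroke at J2  (only one effort-in slot at J2)

#0 →J1
#1 →TF1
#2 →J2
#3 →Sf1
#4 →Sf2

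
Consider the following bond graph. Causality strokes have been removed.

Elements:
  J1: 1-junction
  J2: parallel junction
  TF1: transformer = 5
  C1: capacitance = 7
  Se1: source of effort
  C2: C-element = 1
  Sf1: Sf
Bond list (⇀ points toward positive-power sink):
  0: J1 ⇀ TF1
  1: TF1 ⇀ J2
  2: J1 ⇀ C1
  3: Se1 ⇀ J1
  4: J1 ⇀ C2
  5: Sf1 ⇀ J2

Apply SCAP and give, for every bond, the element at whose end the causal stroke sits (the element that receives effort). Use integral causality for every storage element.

β3 stroke at J1  (Se1 (Se) sets effort on bond)
β5 stroke at Sf1  (Sf1 fixes flow; stroke at Sf1)
β1 stroke at J2  (closing 0-jn rule on J2)
β0 stroke at TF1  (through TF1, causality passes straight; one stroke at TF1)
β2 stroke at J1  (1-jn J1 has f-setter on 0)
β4 stroke at J1  (1-jn J1 has f-setter on 0)

β0 stroke at TF1
β1 stroke at J2
β2 stroke at J1
β3 stroke at J1
β4 stroke at J1
β5 stroke at Sf1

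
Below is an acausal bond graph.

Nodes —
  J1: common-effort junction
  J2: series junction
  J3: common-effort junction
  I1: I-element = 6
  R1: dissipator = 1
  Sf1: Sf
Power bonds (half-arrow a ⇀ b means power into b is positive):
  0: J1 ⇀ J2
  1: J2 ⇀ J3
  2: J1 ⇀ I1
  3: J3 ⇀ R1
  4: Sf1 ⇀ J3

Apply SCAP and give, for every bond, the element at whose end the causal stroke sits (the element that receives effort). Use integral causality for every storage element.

β0 |J1
β1 |J2
β2 |I1
β3 |J3
β4 |Sf1

b4 →Sf1  (Sf1: flow source, stroke at near end)
b2 →I1  (I1: I, integral causality)
b0 →J1  (J1: last free bond brings effort in)
b1 →J2  (1-jn J2 has f-setter on 0)
b3 →J3  (J3 needs exactly one e-in)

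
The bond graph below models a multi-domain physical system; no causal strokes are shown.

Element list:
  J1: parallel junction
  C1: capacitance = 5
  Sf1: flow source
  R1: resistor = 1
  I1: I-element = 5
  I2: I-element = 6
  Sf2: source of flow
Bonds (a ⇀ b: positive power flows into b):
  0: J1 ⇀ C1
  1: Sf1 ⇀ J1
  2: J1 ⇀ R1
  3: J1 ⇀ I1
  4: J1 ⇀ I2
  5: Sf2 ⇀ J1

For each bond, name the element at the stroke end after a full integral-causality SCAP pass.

b1 →Sf1  (source Sf1 imposes f)
b5 →Sf2  (source Sf2 imposes f)
b0 →J1  (C1: C, integral causality)
b2 →R1  (common-e at J1 fixed by 0)
b3 →I1  (J1: bond 0 brought effort, rest push out)
b4 →I2  (J1 effort already set via bond 0)

#0 stroke→J1
#1 stroke→Sf1
#2 stroke→R1
#3 stroke→I1
#4 stroke→I2
#5 stroke→Sf2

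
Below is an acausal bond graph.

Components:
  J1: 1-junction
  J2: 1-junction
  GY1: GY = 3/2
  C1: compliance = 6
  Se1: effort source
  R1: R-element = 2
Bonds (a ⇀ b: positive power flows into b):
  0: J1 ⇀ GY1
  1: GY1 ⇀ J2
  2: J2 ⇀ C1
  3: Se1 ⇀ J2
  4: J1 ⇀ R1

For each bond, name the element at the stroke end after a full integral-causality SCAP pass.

β3 →J2  (Se1 fixes effort; stroke away)
β2 →J2  (C1 integral (e out))
β1 →GY1  (closing 1-jn rule on J2)
β0 →GY1  (GY1 both-in/both-out from 1)
β4 →J1  (J1 flow already set via bond 0)

β0 |GY1
β1 |GY1
β2 |J2
β3 |J2
β4 |J1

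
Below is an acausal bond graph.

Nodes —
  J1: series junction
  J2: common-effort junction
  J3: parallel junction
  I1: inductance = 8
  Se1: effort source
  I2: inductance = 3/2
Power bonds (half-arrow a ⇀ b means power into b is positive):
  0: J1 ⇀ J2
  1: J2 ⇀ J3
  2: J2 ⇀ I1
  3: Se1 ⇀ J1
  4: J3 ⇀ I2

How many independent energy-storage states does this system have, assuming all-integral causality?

β3 stroke at J1  (source Se1 imposes e)
β0 stroke at J2  (J1: last free bond brings flow in)
β1 stroke at J3  (J2: bond 0 brought effort, rest push out)
β2 stroke at I1  (common-e at J2 fixed by 0)
β4 stroke at I2  (J3: bond 1 brought effort, rest push out)

2  (I1, I2 all integral)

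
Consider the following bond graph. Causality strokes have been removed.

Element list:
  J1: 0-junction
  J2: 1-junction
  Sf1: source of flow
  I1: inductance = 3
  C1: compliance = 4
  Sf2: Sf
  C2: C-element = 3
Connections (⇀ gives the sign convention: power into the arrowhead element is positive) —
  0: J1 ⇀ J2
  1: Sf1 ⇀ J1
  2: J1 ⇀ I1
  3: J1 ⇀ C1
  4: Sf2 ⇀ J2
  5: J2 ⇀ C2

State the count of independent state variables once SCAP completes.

b1 |Sf1  (Sf1: flow source, stroke at near end)
b4 |Sf2  (source Sf2 imposes f)
b0 |J2  (1-jn J2 has f-setter on 4)
b5 |J2  (J2: bond 4 brought flow, rest push out)
b2 |I1  (I1 integral (f out))
b3 |J1  (J1: last free bond brings effort in)

3  (C1, C2, I1 all integral)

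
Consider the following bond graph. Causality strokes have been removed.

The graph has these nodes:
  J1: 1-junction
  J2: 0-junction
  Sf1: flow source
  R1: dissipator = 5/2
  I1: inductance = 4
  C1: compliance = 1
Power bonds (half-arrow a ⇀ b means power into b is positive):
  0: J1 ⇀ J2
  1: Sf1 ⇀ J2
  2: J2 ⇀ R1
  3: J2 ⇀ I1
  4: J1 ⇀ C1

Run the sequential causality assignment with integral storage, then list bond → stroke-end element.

β0 →J2
β1 →Sf1
β2 →R1
β3 →I1
β4 →J1

bond 1 stroke→Sf1  (Sf1: flow source, stroke at near end)
bond 3 stroke→I1  (I1 integral (f out))
bond 4 stroke→J1  (prefer integral on C1)
bond 0 stroke→J2  (only one flow-in slot at J1)
bond 2 stroke→R1  (J2: bond 0 brought effort, rest push out)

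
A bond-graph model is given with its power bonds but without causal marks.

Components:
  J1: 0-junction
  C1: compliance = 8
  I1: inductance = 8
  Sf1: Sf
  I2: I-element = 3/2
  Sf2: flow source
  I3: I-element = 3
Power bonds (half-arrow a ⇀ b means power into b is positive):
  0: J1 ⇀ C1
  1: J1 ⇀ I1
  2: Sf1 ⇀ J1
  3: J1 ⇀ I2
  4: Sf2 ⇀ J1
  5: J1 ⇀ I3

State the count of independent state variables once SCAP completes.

b2 |Sf1  (source Sf1 imposes f)
b4 |Sf2  (source Sf2 imposes f)
b0 |J1  (C1: C, integral causality)
b1 |I1  (J1: bond 0 brought effort, rest push out)
b3 |I2  (J1: bond 0 brought effort, rest push out)
b5 |I3  (0-jn J1 has e-setter on 0)

4  (C1, I1, I2, I3 all integral)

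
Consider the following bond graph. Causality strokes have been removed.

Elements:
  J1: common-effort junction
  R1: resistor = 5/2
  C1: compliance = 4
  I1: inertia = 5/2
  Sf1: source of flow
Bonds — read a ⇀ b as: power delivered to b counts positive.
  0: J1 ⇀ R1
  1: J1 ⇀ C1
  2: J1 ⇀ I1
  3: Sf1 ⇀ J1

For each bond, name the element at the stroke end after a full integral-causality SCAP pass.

#0 stroke at R1
#1 stroke at J1
#2 stroke at I1
#3 stroke at Sf1

β3 |Sf1  (source Sf1 imposes f)
β1 |J1  (C1 outputs effort q/C1)
β0 |R1  (J1 effort already set via bond 1)
β2 |I1  (J1: bond 1 brought effort, rest push out)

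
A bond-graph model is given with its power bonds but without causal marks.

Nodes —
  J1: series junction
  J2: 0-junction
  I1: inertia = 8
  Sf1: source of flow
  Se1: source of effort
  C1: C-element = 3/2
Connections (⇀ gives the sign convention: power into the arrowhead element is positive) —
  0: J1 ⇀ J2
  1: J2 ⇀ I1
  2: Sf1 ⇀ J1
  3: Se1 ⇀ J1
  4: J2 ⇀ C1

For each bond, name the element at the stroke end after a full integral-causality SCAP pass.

bond 0 →J1
bond 1 →I1
bond 2 →Sf1
bond 3 →J1
bond 4 →J2

b2 stroke→Sf1  (source Sf1 imposes f)
b3 stroke→J1  (Se1: effort source, stroke at far end)
b0 stroke→J1  (J1 flow already set via bond 2)
b1 stroke→I1  (I1 integral (f out))
b4 stroke→J2  (closing 0-jn rule on J2)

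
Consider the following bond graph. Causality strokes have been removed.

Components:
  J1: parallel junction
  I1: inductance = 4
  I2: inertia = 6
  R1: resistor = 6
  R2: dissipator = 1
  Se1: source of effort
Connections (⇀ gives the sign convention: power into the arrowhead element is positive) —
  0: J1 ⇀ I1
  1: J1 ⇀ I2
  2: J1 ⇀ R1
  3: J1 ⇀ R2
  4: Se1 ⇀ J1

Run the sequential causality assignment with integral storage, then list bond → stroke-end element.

bond 4 |J1  (Se1 fixes effort; stroke away)
bond 0 |I1  (common-e at J1 fixed by 4)
bond 1 |I2  (J1: bond 4 brought effort, rest push out)
bond 2 |R1  (0-jn J1 has e-setter on 4)
bond 3 |R2  (common-e at J1 fixed by 4)

b0 stroke→I1
b1 stroke→I2
b2 stroke→R1
b3 stroke→R2
b4 stroke→J1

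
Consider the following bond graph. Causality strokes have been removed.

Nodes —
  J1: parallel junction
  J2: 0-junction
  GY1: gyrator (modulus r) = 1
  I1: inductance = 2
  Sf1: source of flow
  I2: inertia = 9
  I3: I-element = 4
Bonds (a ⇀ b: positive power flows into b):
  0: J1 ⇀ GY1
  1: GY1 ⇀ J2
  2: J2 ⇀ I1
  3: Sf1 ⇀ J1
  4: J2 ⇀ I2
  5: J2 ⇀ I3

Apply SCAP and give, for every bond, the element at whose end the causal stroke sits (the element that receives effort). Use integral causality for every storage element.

#3 →Sf1  (Sf1 fixes flow; stroke at Sf1)
#0 →J1  (J1: last free bond brings effort in)
#1 →J2  (GY1: gyrator matches bond 0)
#2 →I1  (0-jn J2 has e-setter on 1)
#4 →I2  (0-jn J2 has e-setter on 1)
#5 →I3  (0-jn J2 has e-setter on 1)

b0 stroke→J1
b1 stroke→J2
b2 stroke→I1
b3 stroke→Sf1
b4 stroke→I2
b5 stroke→I3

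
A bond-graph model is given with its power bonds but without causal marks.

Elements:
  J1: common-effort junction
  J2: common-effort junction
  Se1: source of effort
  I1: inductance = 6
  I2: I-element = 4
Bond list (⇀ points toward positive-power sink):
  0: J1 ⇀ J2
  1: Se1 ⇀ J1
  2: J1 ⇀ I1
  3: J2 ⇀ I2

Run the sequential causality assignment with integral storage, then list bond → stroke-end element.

#1 stroke→J1  (Se1 (Se) sets effort on bond)
#0 stroke→J2  (common-e at J1 fixed by 1)
#2 stroke→I1  (J1 effort already set via bond 1)
#3 stroke→I2  (common-e at J2 fixed by 0)

β0 stroke→J2
β1 stroke→J1
β2 stroke→I1
β3 stroke→I2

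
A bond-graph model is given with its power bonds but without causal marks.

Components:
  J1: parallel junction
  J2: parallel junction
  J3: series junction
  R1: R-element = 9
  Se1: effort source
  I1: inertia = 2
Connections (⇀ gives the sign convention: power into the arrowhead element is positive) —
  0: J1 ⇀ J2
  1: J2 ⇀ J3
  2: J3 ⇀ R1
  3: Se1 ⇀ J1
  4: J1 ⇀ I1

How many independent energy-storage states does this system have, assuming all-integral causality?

b3 stroke at J1  (Se1 (Se) sets effort on bond)
b0 stroke at J2  (0-jn J1 has e-setter on 3)
b4 stroke at I1  (common-e at J1 fixed by 3)
b1 stroke at J3  (J2 effort already set via bond 0)
b2 stroke at R1  (closing 1-jn rule on J3)

1  (I1 all integral)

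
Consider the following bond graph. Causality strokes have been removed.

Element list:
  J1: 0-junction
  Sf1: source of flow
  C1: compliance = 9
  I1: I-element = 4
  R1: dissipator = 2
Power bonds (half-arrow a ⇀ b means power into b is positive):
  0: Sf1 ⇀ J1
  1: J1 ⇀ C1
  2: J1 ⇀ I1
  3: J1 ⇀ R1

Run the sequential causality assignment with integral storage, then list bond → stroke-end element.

bond 0 stroke→Sf1  (source Sf1 imposes f)
bond 1 stroke→J1  (prefer integral on C1)
bond 2 stroke→I1  (common-e at J1 fixed by 1)
bond 3 stroke→R1  (J1 effort already set via bond 1)

b0 stroke at Sf1
b1 stroke at J1
b2 stroke at I1
b3 stroke at R1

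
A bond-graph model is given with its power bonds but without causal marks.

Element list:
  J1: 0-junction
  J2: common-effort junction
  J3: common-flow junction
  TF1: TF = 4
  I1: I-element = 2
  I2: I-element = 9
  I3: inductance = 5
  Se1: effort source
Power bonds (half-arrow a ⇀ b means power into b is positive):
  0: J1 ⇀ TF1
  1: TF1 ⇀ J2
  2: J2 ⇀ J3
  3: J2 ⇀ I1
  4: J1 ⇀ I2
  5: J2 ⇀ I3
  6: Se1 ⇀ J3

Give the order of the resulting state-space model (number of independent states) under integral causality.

3  (I1, I2, I3 all integral)

#6 →J3  (Se1: effort source, stroke at far end)
#2 →J2  (only one flow-in slot at J3)
#1 →TF1  (J2: bond 2 brought effort, rest push out)
#3 →I1  (0-jn J2 has e-setter on 2)
#5 →I3  (0-jn J2 has e-setter on 2)
#0 →J1  (through TF1, causality passes straight; one stroke at TF1)
#4 →I2  (common-e at J1 fixed by 0)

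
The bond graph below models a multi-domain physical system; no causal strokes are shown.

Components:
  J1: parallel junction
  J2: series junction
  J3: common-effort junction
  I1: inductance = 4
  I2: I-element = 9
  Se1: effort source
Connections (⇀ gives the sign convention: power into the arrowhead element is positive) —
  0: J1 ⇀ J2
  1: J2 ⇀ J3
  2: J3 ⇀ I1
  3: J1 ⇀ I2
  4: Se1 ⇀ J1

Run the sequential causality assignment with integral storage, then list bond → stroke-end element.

β4 stroke→J1  (Se1 (Se) sets effort on bond)
β0 stroke→J2  (J1: bond 4 brought effort, rest push out)
β3 stroke→I2  (J1: bond 4 brought effort, rest push out)
β1 stroke→J3  (J2: last free bond brings flow in)
β2 stroke→I1  (J3 effort already set via bond 1)

β0 |J2
β1 |J3
β2 |I1
β3 |I2
β4 |J1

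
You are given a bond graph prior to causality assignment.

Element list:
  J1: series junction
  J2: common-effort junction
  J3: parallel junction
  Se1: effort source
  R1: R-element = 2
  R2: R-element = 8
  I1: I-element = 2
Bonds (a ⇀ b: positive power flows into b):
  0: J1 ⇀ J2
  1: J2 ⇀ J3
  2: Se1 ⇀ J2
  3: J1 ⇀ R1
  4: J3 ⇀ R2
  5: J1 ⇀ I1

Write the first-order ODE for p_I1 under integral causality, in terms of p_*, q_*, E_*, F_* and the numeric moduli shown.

dp_I1/dt = -E_Se1 - p_I1

bond 2 →J2  (Se1 (Se) sets effort on bond)
bond 0 →J1  (J2: bond 2 brought effort, rest push out)
bond 1 →J3  (J2 effort already set via bond 2)
bond 4 →R2  (0-jn J3 has e-setter on 1)
bond 5 →I1  (I1 integral (f out))
bond 3 →J1  (common-f at J1 fixed by 5)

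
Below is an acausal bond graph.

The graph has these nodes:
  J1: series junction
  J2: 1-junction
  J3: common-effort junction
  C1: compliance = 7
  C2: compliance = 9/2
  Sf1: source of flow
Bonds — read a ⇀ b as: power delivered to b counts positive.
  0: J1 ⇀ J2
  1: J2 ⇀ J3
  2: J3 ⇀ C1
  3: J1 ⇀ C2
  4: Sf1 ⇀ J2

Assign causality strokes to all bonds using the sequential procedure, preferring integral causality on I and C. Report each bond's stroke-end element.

β0 |J2
β1 |J2
β2 |J3
β3 |J1
β4 |Sf1

#4 stroke at Sf1  (Sf1: flow source, stroke at near end)
#0 stroke at J2  (J2 flow already set via bond 4)
#1 stroke at J2  (J2: bond 4 brought flow, rest push out)
#2 stroke at J3  (only one effort-in slot at J3)
#3 stroke at J1  (J1: bond 0 brought flow, rest push out)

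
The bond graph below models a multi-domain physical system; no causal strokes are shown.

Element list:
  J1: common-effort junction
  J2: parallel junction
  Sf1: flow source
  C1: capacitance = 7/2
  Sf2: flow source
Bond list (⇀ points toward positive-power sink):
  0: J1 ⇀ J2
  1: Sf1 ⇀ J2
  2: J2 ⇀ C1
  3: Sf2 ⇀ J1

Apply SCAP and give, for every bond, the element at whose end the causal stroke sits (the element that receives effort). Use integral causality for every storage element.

b1 stroke at Sf1  (Sf1: flow source, stroke at near end)
b3 stroke at Sf2  (source Sf2 imposes f)
b0 stroke at J1  (J1: last free bond brings effort in)
b2 stroke at J2  (J2 needs exactly one e-in)

b0 stroke→J1
b1 stroke→Sf1
b2 stroke→J2
b3 stroke→Sf2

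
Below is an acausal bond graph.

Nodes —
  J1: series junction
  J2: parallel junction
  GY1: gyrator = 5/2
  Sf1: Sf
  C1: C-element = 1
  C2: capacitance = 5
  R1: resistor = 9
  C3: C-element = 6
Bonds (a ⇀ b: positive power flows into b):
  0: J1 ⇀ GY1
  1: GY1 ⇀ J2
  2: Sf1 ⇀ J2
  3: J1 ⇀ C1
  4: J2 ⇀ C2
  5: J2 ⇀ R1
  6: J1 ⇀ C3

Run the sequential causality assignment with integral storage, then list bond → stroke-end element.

b0 stroke at GY1
b1 stroke at GY1
b2 stroke at Sf1
b3 stroke at J1
b4 stroke at J2
b5 stroke at R1
b6 stroke at J1

#2 stroke→Sf1  (Sf1 (Sf) sets flow on bond)
#3 stroke→J1  (C1 outputs effort q/C1)
#4 stroke→J2  (C2: C, integral causality)
#1 stroke→GY1  (0-jn J2 has e-setter on 4)
#5 stroke→R1  (0-jn J2 has e-setter on 4)
#0 stroke→GY1  (through GY1, causality inverts; strokes same side of GY1)
#6 stroke→J1  (1-jn J1 has f-setter on 0)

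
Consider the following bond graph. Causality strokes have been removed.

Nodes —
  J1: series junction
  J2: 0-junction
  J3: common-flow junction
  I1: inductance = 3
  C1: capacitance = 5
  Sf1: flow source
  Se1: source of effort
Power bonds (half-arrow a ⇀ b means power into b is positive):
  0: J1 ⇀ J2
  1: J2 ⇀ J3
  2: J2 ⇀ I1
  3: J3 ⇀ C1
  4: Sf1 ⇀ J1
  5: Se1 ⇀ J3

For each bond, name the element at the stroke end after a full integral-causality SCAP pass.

b0 →J1
b1 →J2
b2 →I1
b3 →J3
b4 →Sf1
b5 →J3

#4 |Sf1  (Sf1 (Sf) sets flow on bond)
#5 |J3  (source Se1 imposes e)
#0 |J1  (J1: bond 4 brought flow, rest push out)
#2 |I1  (prefer integral on I1)
#1 |J2  (closing 0-jn rule on J2)
#3 |J3  (J3: bond 1 brought flow, rest push out)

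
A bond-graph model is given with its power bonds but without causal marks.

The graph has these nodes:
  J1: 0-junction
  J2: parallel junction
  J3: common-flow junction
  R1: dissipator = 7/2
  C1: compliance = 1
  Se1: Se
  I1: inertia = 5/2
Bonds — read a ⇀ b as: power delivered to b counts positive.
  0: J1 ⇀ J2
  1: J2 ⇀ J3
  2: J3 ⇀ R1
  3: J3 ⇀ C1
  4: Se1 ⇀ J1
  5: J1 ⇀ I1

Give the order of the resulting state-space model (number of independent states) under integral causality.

2  (C1, I1 all integral)

b4 |J1  (Se1 (Se) sets effort on bond)
b0 |J2  (J1 effort already set via bond 4)
b5 |I1  (J1: bond 4 brought effort, rest push out)
b1 |J3  (0-jn J2 has e-setter on 0)
b3 |J3  (C1: C, integral causality)
b2 |R1  (closing 1-jn rule on J3)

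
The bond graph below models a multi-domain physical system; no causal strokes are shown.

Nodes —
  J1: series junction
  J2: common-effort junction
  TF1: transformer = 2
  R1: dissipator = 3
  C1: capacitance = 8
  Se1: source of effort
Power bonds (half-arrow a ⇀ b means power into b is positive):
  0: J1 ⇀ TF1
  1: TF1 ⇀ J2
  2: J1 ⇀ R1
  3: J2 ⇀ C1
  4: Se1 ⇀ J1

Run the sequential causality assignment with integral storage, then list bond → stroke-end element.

bond 0 stroke at J1
bond 1 stroke at TF1
bond 2 stroke at R1
bond 3 stroke at J2
bond 4 stroke at J1

b4 →J1  (Se1: effort source, stroke at far end)
b3 →J2  (prefer integral on C1)
b1 →TF1  (J2: bond 3 brought effort, rest push out)
b0 →J1  (through TF1, causality passes straight; one stroke at TF1)
b2 →R1  (only one flow-in slot at J1)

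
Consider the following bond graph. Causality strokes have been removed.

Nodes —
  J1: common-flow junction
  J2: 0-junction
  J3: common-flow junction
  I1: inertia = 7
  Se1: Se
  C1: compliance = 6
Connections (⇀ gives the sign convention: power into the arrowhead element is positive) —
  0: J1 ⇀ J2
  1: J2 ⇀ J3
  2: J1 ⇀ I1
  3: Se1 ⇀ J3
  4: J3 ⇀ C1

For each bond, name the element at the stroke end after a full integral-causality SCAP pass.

#3 →J3  (Se1 fixes effort; stroke away)
#2 →I1  (I1 outputs flow p/I1)
#0 →J1  (1-jn J1 has f-setter on 2)
#1 →J2  (closing 0-jn rule on J2)
#4 →J3  (J3 flow already set via bond 1)

b0 →J1
b1 →J2
b2 →I1
b3 →J3
b4 →J3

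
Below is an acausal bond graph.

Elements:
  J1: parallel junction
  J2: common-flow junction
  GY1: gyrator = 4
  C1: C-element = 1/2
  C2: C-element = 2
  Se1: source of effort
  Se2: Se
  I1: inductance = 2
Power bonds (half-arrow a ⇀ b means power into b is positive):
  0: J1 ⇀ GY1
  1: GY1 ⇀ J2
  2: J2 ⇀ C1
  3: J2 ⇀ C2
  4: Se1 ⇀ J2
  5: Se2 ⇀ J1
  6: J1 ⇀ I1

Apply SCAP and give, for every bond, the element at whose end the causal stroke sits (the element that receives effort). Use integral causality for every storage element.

bond 0 →GY1
bond 1 →GY1
bond 2 →J2
bond 3 →J2
bond 4 →J2
bond 5 →J1
bond 6 →I1

b4 →J2  (Se1 (Se) sets effort on bond)
b5 →J1  (Se2: effort source, stroke at far end)
b0 →GY1  (J1: bond 5 brought effort, rest push out)
b6 →I1  (0-jn J1 has e-setter on 5)
b1 →GY1  (GY1 both-in/both-out from 0)
b2 →J2  (common-f at J2 fixed by 1)
b3 →J2  (J2 flow already set via bond 1)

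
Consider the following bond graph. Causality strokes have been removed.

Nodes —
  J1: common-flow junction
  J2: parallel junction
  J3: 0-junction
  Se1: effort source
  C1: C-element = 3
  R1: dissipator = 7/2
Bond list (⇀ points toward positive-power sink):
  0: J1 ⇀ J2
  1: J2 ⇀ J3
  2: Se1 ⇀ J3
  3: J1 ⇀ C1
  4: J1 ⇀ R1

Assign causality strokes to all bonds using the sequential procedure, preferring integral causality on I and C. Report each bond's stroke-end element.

#2 |J3  (source Se1 imposes e)
#1 |J2  (J3 effort already set via bond 2)
#0 |J1  (J2 effort already set via bond 1)
#3 |J1  (C1 integral (e out))
#4 |R1  (J1 needs exactly one f-in)

#0 |J1
#1 |J2
#2 |J3
#3 |J1
#4 |R1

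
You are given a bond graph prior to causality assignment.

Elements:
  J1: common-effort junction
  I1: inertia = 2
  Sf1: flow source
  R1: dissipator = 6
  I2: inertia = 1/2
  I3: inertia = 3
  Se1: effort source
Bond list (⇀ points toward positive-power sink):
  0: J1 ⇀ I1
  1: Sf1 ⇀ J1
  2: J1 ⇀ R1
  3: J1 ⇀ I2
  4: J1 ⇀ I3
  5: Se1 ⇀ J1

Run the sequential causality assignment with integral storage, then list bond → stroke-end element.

β0 stroke→I1
β1 stroke→Sf1
β2 stroke→R1
β3 stroke→I2
β4 stroke→I3
β5 stroke→J1

#1 stroke at Sf1  (Sf1 (Sf) sets flow on bond)
#5 stroke at J1  (Se1: effort source, stroke at far end)
#0 stroke at I1  (0-jn J1 has e-setter on 5)
#2 stroke at R1  (J1: bond 5 brought effort, rest push out)
#3 stroke at I2  (J1 effort already set via bond 5)
#4 stroke at I3  (0-jn J1 has e-setter on 5)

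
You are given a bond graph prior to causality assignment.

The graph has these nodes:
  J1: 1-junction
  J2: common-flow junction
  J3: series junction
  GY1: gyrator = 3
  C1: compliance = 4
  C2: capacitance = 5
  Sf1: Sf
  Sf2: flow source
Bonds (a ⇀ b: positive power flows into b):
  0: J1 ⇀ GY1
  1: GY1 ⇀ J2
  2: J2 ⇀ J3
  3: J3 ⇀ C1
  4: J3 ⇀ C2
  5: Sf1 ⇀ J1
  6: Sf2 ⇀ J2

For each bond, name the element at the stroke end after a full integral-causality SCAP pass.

bond 5 |Sf1  (Sf1 (Sf) sets flow on bond)
bond 6 |Sf2  (Sf2: flow source, stroke at near end)
bond 0 |J1  (1-jn J1 has f-setter on 5)
bond 1 |J2  (J2: bond 6 brought flow, rest push out)
bond 2 |J2  (common-f at J2 fixed by 6)
bond 3 |J3  (J3 flow already set via bond 2)
bond 4 |J3  (J3: bond 2 brought flow, rest push out)

β0 stroke→J1
β1 stroke→J2
β2 stroke→J2
β3 stroke→J3
β4 stroke→J3
β5 stroke→Sf1
β6 stroke→Sf2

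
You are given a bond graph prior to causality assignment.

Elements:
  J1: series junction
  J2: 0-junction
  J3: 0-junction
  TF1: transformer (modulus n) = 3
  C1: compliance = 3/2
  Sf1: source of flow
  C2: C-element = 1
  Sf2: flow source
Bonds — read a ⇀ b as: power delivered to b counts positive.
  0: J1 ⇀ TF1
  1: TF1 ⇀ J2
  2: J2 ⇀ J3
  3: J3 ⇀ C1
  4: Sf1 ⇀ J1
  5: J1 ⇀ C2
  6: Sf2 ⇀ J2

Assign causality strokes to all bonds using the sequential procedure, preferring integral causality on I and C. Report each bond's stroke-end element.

bond 0 →J1
bond 1 →TF1
bond 2 →J2
bond 3 →J3
bond 4 →Sf1
bond 5 →J1
bond 6 →Sf2

#4 stroke→Sf1  (Sf1: flow source, stroke at near end)
#6 stroke→Sf2  (Sf2 fixes flow; stroke at Sf2)
#0 stroke→J1  (1-jn J1 has f-setter on 4)
#5 stroke→J1  (J1: bond 4 brought flow, rest push out)
#1 stroke→TF1  (through TF1, causality passes straight; one stroke at TF1)
#2 stroke→J2  (closing 0-jn rule on J2)
#3 stroke→J3  (J3 needs exactly one e-in)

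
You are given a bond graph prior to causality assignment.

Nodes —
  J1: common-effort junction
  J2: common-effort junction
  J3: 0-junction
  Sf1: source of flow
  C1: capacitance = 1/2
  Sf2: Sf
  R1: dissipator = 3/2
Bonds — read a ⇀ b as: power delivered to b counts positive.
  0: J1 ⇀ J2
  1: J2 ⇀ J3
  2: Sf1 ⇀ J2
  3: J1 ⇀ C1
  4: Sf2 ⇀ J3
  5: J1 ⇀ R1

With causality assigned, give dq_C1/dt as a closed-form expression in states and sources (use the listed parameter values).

b2 stroke at Sf1  (Sf1: flow source, stroke at near end)
b4 stroke at Sf2  (Sf2: flow source, stroke at near end)
b1 stroke at J3  (J3: last free bond brings effort in)
b0 stroke at J2  (J2: last free bond brings effort in)
b3 stroke at J1  (C1 integral (e out))
b5 stroke at R1  (common-e at J1 fixed by 3)

dq_C1/dt = F_Sf1 + F_Sf2 - 4*q_C1/3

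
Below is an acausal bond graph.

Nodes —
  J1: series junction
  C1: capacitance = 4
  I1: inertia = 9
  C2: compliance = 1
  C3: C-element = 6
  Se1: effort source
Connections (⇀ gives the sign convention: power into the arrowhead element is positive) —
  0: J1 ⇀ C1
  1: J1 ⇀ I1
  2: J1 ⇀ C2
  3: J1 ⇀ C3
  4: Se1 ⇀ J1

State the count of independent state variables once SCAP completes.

b4 |J1  (Se1 (Se) sets effort on bond)
b0 |J1  (C1: C, integral causality)
b1 |I1  (I1 integral (f out))
b2 |J1  (1-jn J1 has f-setter on 1)
b3 |J1  (J1 flow already set via bond 1)

4  (C1, C2, C3, I1 all integral)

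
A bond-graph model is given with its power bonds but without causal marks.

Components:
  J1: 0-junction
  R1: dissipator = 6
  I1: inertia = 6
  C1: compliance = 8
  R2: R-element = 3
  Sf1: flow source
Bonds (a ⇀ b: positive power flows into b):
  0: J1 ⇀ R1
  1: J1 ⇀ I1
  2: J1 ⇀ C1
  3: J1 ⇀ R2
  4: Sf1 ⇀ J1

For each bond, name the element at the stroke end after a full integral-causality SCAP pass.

b4 |Sf1  (Sf1 fixes flow; stroke at Sf1)
b1 |I1  (I1 outputs flow p/I1)
b2 |J1  (C1 outputs effort q/C1)
b0 |R1  (common-e at J1 fixed by 2)
b3 |R2  (common-e at J1 fixed by 2)

b0 →R1
b1 →I1
b2 →J1
b3 →R2
b4 →Sf1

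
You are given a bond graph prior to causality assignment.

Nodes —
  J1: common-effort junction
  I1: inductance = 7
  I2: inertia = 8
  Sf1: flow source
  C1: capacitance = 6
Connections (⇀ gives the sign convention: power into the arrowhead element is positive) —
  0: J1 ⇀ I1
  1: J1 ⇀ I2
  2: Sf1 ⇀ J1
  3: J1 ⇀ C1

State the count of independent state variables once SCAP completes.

b2 |Sf1  (Sf1 (Sf) sets flow on bond)
b0 |I1  (I1 outputs flow p/I1)
b1 |I2  (prefer integral on I2)
b3 |J1  (J1 needs exactly one e-in)

3  (C1, I1, I2 all integral)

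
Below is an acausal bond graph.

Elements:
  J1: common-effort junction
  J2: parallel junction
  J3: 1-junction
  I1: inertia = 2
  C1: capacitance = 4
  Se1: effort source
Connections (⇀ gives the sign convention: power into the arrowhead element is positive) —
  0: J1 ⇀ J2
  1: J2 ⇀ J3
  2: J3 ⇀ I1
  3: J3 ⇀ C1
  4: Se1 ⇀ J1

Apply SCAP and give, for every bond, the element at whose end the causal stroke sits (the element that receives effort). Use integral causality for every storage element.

bond 0 stroke at J2
bond 1 stroke at J3
bond 2 stroke at I1
bond 3 stroke at J3
bond 4 stroke at J1

bond 4 →J1  (Se1 fixes effort; stroke away)
bond 0 →J2  (0-jn J1 has e-setter on 4)
bond 1 →J3  (0-jn J2 has e-setter on 0)
bond 2 →I1  (prefer integral on I1)
bond 3 →J3  (J3 flow already set via bond 2)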